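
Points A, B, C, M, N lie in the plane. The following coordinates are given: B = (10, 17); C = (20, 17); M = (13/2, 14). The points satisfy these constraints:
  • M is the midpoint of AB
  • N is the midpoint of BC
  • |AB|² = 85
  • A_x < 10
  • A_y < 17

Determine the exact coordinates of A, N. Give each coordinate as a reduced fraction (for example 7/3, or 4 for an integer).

1. A_x = 3  [A = 2·M−B = 2·(13/2, 14)−(10, 17)]
2. A_y = 11  [A = 2·M−B = 2·(13/2, 14)−(10, 17)]
   so A = (3, 11)
3. N_x = 15  [2·N = B+C = (10, 17)+(20, 17)]
4. N_y = 17  [2·N = B+C = (10, 17)+(20, 17)]
   so N = (15, 17)

A = (3, 11)
N = (15, 17)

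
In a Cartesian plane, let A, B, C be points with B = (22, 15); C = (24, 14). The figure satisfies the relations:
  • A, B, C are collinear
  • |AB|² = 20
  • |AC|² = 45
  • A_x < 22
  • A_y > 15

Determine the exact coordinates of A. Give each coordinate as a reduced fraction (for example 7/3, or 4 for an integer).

1. A_x = 18  [[A, B, C are collinear ⇒ 1x+2y-52=0] ∩ [|A−(22, 15)|²=20]]
2. A_y = 17  [[A, B, C are collinear ⇒ 1x+2y-52=0] ∩ [|A−(22, 15)|²=20]]
   so A = (18, 17)

A = (18, 17)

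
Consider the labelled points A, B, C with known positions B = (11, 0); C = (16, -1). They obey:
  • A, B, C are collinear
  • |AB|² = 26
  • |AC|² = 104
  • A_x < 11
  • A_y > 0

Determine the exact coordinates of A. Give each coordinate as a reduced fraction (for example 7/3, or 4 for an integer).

1. A_x = 6  [[A, B, C are collinear ⇒ 1x+5y-11=0] ∩ [|A−(11, 0)|²=26]]
2. A_y = 1  [[A, B, C are collinear ⇒ 1x+5y-11=0] ∩ [|A−(11, 0)|²=26]]
   so A = (6, 1)

A = (6, 1)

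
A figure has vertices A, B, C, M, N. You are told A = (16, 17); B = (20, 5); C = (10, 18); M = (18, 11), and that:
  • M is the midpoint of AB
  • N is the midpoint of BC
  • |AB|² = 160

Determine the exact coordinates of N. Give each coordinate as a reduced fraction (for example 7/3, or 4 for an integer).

N = (15, 23/2)

1. N_x = 15  [2·N = B+C = (20, 5)+(10, 18)]
2. N_y = 23/2  [2·N = B+C = (20, 5)+(10, 18)]
   so N = (15, 23/2)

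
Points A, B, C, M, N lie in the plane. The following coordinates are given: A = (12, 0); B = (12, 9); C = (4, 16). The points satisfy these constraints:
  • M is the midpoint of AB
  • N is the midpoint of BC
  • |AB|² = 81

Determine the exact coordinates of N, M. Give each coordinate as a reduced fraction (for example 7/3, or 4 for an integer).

N = (8, 25/2)
M = (12, 9/2)

1. M_x = 12  [2·M = A+B = (12, 0)+(12, 9)]
2. M_y = 9/2  [2·M = A+B = (12, 0)+(12, 9)]
   so M = (12, 9/2)
3. N_x = 8  [2·N = B+C = (12, 9)+(4, 16)]
4. N_y = 25/2  [2·N = B+C = (12, 9)+(4, 16)]
   so N = (8, 25/2)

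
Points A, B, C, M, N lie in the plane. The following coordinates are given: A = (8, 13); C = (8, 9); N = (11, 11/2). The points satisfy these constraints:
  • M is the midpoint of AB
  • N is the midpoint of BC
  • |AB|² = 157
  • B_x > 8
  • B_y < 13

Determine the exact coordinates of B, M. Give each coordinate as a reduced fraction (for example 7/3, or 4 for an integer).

1. B_x = 14  [B = 2·N−C = 2·(11, 11/2)−(8, 9)]
2. B_y = 2  [B = 2·N−C = 2·(11, 11/2)−(8, 9)]
   so B = (14, 2)
3. M_x = 11  [2·M = A+B = (8, 13)+(14, 2)]
4. M_y = 15/2  [2·M = A+B = (8, 13)+(14, 2)]
   so M = (11, 15/2)

B = (14, 2)
M = (11, 15/2)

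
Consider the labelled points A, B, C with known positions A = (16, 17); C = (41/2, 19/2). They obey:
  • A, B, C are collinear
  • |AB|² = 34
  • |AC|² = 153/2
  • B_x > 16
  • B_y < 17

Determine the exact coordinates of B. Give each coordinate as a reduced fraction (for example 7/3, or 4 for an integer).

1. B_x = 19  [[A, B, C are collinear ⇒ -15/2x-9/2y+393/2=0] ∩ [|B−(16, 17)|²=34]]
2. B_y = 12  [[A, B, C are collinear ⇒ -15/2x-9/2y+393/2=0] ∩ [|B−(16, 17)|²=34]]
   so B = (19, 12)

B = (19, 12)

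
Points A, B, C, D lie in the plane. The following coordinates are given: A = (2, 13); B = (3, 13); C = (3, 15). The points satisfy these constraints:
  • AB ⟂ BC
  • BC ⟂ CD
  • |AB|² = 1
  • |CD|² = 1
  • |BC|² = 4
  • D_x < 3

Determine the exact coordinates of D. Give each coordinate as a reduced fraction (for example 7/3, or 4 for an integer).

1. D_x = 2  [[BC ⟂ CD ⇒ 2y-30=0] ∩ [|D−(3, 15)|²=1]]
2. D_y = 15  [[BC ⟂ CD ⇒ 2y-30=0] ∩ [|D−(3, 15)|²=1]]
   so D = (2, 15)

D = (2, 15)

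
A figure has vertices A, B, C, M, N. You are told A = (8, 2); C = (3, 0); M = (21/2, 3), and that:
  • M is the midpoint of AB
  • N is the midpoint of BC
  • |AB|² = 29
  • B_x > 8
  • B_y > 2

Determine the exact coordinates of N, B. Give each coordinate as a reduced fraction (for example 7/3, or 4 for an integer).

N = (8, 2)
B = (13, 4)

1. B_x = 13  [B = 2·M−A = 2·(21/2, 3)−(8, 2)]
2. B_y = 4  [B = 2·M−A = 2·(21/2, 3)−(8, 2)]
   so B = (13, 4)
3. N_x = 8  [2·N = B+C = (13, 4)+(3, 0)]
4. N_y = 2  [2·N = B+C = (13, 4)+(3, 0)]
   so N = (8, 2)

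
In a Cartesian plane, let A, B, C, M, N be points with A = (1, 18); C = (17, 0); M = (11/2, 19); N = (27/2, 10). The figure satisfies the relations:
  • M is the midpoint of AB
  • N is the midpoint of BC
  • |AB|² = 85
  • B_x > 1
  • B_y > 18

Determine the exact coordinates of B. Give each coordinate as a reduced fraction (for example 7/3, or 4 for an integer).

B = (10, 20)

1. B_x = 10  [B = 2·M−A = 2·(11/2, 19)−(1, 18)]
2. B_y = 20  [B = 2·M−A = 2·(11/2, 19)−(1, 18)]
   so B = (10, 20)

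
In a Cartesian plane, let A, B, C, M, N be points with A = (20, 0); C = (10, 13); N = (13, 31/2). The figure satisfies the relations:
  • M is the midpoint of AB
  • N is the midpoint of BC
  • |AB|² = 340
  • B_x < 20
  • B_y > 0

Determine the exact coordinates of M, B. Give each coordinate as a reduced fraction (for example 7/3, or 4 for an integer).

1. B_x = 16  [B = 2·N−C = 2·(13, 31/2)−(10, 13)]
2. B_y = 18  [B = 2·N−C = 2·(13, 31/2)−(10, 13)]
   so B = (16, 18)
3. M_x = 18  [2·M = A+B = (20, 0)+(16, 18)]
4. M_y = 9  [2·M = A+B = (20, 0)+(16, 18)]
   so M = (18, 9)

M = (18, 9)
B = (16, 18)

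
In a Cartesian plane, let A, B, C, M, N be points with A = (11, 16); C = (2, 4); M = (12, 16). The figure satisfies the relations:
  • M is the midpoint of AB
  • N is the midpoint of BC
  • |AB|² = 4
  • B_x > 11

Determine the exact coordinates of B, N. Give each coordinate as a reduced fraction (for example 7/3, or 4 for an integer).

1. B_x = 13  [B = 2·M−A = 2·(12, 16)−(11, 16)]
2. B_y = 16  [B = 2·M−A = 2·(12, 16)−(11, 16)]
   so B = (13, 16)
3. N_x = 15/2  [2·N = B+C = (13, 16)+(2, 4)]
4. N_y = 10  [2·N = B+C = (13, 16)+(2, 4)]
   so N = (15/2, 10)

B = (13, 16)
N = (15/2, 10)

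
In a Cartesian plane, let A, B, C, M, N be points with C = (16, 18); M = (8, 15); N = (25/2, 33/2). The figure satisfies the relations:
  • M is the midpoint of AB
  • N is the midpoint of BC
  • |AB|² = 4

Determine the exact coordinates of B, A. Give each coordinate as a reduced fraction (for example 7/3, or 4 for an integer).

1. B_x = 9  [B = 2·N−C = 2·(25/2, 33/2)−(16, 18)]
2. B_y = 15  [B = 2·N−C = 2·(25/2, 33/2)−(16, 18)]
   so B = (9, 15)
3. A_x = 7  [A = 2·M−B = 2·(8, 15)−(9, 15)]
4. A_y = 15  [A = 2·M−B = 2·(8, 15)−(9, 15)]
   so A = (7, 15)

B = (9, 15)
A = (7, 15)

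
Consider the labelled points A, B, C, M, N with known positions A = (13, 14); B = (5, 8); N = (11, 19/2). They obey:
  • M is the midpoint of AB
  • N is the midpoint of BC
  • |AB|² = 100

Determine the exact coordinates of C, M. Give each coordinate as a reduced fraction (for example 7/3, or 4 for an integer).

1. M_x = 9  [2·M = A+B = (13, 14)+(5, 8)]
2. M_y = 11  [2·M = A+B = (13, 14)+(5, 8)]
   so M = (9, 11)
3. C_x = 17  [C = 2·N−B = 2·(11, 19/2)−(5, 8)]
4. C_y = 11  [C = 2·N−B = 2·(11, 19/2)−(5, 8)]
   so C = (17, 11)

C = (17, 11)
M = (9, 11)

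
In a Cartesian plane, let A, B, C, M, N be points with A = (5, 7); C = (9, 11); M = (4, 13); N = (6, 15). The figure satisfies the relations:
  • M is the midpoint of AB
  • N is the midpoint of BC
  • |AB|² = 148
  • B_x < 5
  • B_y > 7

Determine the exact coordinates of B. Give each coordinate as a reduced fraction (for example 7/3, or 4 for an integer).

1. B_x = 3  [B = 2·M−A = 2·(4, 13)−(5, 7)]
2. B_y = 19  [B = 2·M−A = 2·(4, 13)−(5, 7)]
   so B = (3, 19)

B = (3, 19)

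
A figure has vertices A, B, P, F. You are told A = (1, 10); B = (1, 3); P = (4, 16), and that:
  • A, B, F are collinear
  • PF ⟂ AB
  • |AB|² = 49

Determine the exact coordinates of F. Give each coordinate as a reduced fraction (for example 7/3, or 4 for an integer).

F = (1, 16)

1. F_x = 1  [[A, B, F are collinear ⇒ 7x-7=0] ∩ [PF ⟂ AB ⇒ -7y+112=0]]
2. F_y = 16  [[A, B, F are collinear ⇒ 7x-7=0] ∩ [PF ⟂ AB ⇒ -7y+112=0]]
   so F = (1, 16)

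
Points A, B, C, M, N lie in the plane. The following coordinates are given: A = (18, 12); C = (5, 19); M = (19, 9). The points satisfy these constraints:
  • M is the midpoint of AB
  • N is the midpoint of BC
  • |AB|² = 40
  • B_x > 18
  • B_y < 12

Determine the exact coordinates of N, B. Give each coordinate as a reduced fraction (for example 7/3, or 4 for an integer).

1. B_x = 20  [B = 2·M−A = 2·(19, 9)−(18, 12)]
2. B_y = 6  [B = 2·M−A = 2·(19, 9)−(18, 12)]
   so B = (20, 6)
3. N_x = 25/2  [2·N = B+C = (20, 6)+(5, 19)]
4. N_y = 25/2  [2·N = B+C = (20, 6)+(5, 19)]
   so N = (25/2, 25/2)

N = (25/2, 25/2)
B = (20, 6)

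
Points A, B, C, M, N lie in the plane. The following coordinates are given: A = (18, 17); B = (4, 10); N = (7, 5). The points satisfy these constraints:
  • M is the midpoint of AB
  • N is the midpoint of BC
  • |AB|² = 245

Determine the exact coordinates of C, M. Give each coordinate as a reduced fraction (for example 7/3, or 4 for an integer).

C = (10, 0)
M = (11, 27/2)

1. M_x = 11  [2·M = A+B = (18, 17)+(4, 10)]
2. M_y = 27/2  [2·M = A+B = (18, 17)+(4, 10)]
   so M = (11, 27/2)
3. C_x = 10  [C = 2·N−B = 2·(7, 5)−(4, 10)]
4. C_y = 0  [C = 2·N−B = 2·(7, 5)−(4, 10)]
   so C = (10, 0)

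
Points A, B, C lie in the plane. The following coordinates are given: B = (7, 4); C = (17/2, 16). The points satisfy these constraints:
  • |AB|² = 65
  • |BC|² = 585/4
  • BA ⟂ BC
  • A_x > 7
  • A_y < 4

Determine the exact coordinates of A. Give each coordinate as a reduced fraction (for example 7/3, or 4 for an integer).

1. A_x = 15  [[BA ⟂ BC ⇒ 3/2x+12y-117/2=0] ∩ [|A−(7, 4)|²=65]]
2. A_y = 3  [[BA ⟂ BC ⇒ 3/2x+12y-117/2=0] ∩ [|A−(7, 4)|²=65]]
   so A = (15, 3)

A = (15, 3)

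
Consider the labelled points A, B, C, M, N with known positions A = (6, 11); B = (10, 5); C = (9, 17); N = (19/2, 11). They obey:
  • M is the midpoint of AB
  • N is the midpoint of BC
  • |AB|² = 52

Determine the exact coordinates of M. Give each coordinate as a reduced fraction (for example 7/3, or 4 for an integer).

M = (8, 8)

1. M_x = 8  [2·M = A+B = (6, 11)+(10, 5)]
2. M_y = 8  [2·M = A+B = (6, 11)+(10, 5)]
   so M = (8, 8)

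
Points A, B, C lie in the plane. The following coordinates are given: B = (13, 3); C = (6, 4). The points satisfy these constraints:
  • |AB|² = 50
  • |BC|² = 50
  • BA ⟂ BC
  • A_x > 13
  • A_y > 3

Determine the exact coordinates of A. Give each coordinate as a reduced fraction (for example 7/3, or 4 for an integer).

1. A_x = 14  [[BA ⟂ BC ⇒ -7x+1y+88=0] ∩ [|A−(13, 3)|²=50]]
2. A_y = 10  [[BA ⟂ BC ⇒ -7x+1y+88=0] ∩ [|A−(13, 3)|²=50]]
   so A = (14, 10)

A = (14, 10)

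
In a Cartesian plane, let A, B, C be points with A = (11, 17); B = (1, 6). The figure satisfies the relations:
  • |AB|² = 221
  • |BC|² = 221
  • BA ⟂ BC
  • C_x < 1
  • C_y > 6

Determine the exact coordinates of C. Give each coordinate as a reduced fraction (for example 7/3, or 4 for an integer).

C = (-10, 16)

1. C_x = -10  [[BA ⟂ BC ⇒ 10x+11y-76=0] ∩ [|C−(1, 6)|²=221]]
2. C_y = 16  [[BA ⟂ BC ⇒ 10x+11y-76=0] ∩ [|C−(1, 6)|²=221]]
   so C = (-10, 16)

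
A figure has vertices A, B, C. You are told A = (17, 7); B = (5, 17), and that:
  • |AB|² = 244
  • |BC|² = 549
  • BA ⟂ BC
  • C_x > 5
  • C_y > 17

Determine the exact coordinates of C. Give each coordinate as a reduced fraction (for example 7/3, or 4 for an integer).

C = (20, 35)

1. C_x = 20  [[BA ⟂ BC ⇒ 12x-10y+110=0] ∩ [|C−(5, 17)|²=549]]
2. C_y = 35  [[BA ⟂ BC ⇒ 12x-10y+110=0] ∩ [|C−(5, 17)|²=549]]
   so C = (20, 35)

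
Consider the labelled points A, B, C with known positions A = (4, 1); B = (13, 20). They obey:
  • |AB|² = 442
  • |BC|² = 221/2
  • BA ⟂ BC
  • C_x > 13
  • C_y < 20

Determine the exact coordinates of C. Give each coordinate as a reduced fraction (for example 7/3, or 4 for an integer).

C = (45/2, 31/2)

1. C_x = 45/2  [[BA ⟂ BC ⇒ -9x-19y+497=0] ∩ [|C−(13, 20)|²=221/2]]
2. C_y = 31/2  [[BA ⟂ BC ⇒ -9x-19y+497=0] ∩ [|C−(13, 20)|²=221/2]]
   so C = (45/2, 31/2)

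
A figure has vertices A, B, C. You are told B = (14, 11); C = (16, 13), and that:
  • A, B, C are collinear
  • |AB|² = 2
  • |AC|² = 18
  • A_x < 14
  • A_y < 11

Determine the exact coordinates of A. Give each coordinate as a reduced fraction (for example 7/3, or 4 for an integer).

A = (13, 10)

1. A_x = 13  [[A, B, C are collinear ⇒ -2x+2y+6=0] ∩ [|A−(14, 11)|²=2]]
2. A_y = 10  [[A, B, C are collinear ⇒ -2x+2y+6=0] ∩ [|A−(14, 11)|²=2]]
   so A = (13, 10)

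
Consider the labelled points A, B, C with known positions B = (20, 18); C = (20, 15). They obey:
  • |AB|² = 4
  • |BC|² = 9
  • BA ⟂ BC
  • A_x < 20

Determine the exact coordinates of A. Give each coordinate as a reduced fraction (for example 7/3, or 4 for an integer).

1. A_x = 18  [[BA ⟂ BC ⇒ -3y+54=0] ∩ [|A−(20, 18)|²=4]]
2. A_y = 18  [[BA ⟂ BC ⇒ -3y+54=0] ∩ [|A−(20, 18)|²=4]]
   so A = (18, 18)

A = (18, 18)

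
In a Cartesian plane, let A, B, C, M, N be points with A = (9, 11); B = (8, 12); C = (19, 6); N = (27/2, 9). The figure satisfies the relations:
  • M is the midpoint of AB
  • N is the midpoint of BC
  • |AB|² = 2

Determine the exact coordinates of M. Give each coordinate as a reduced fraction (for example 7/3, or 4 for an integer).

1. M_x = 17/2  [2·M = A+B = (9, 11)+(8, 12)]
2. M_y = 23/2  [2·M = A+B = (9, 11)+(8, 12)]
   so M = (17/2, 23/2)

M = (17/2, 23/2)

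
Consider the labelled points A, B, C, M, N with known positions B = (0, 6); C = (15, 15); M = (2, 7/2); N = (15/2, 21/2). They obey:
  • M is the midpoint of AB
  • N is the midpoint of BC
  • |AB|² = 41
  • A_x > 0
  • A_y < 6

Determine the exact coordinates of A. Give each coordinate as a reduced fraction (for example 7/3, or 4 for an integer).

1. A_x = 4  [A = 2·M−B = 2·(2, 7/2)−(0, 6)]
2. A_y = 1  [A = 2·M−B = 2·(2, 7/2)−(0, 6)]
   so A = (4, 1)

A = (4, 1)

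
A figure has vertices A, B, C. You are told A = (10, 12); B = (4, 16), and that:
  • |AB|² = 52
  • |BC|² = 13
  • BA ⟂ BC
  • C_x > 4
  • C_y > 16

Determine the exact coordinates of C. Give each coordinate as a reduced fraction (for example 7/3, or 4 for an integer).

1. C_x = 6  [[BA ⟂ BC ⇒ 6x-4y+40=0] ∩ [|C−(4, 16)|²=13]]
2. C_y = 19  [[BA ⟂ BC ⇒ 6x-4y+40=0] ∩ [|C−(4, 16)|²=13]]
   so C = (6, 19)

C = (6, 19)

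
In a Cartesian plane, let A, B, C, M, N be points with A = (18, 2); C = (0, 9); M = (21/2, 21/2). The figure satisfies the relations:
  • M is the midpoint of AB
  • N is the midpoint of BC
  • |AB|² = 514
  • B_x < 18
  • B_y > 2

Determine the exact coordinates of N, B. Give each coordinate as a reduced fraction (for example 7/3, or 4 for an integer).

N = (3/2, 14)
B = (3, 19)

1. B_x = 3  [B = 2·M−A = 2·(21/2, 21/2)−(18, 2)]
2. B_y = 19  [B = 2·M−A = 2·(21/2, 21/2)−(18, 2)]
   so B = (3, 19)
3. N_x = 3/2  [2·N = B+C = (3, 19)+(0, 9)]
4. N_y = 14  [2·N = B+C = (3, 19)+(0, 9)]
   so N = (3/2, 14)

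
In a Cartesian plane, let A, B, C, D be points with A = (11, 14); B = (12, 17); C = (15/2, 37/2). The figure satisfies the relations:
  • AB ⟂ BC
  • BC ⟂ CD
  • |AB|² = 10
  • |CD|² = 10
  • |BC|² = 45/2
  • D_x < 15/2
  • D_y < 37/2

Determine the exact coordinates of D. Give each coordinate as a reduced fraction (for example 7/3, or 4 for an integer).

1. D_x = 13/2  [[BC ⟂ CD ⇒ -9/2x+3/2y+6=0] ∩ [|D−(15/2, 37/2)|²=10]]
2. D_y = 31/2  [[BC ⟂ CD ⇒ -9/2x+3/2y+6=0] ∩ [|D−(15/2, 37/2)|²=10]]
   so D = (13/2, 31/2)

D = (13/2, 31/2)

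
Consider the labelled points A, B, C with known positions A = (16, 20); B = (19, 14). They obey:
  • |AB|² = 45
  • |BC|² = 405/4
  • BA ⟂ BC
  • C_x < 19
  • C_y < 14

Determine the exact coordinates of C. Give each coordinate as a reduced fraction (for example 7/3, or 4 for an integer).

1. C_x = 10  [[BA ⟂ BC ⇒ -3x+6y-27=0] ∩ [|C−(19, 14)|²=405/4]]
2. C_y = 19/2  [[BA ⟂ BC ⇒ -3x+6y-27=0] ∩ [|C−(19, 14)|²=405/4]]
   so C = (10, 19/2)

C = (10, 19/2)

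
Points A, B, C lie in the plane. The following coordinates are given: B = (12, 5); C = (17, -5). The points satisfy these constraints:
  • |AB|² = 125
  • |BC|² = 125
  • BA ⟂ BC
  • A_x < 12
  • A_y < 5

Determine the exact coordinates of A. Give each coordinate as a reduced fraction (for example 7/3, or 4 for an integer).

A = (2, 0)

1. A_x = 2  [[BA ⟂ BC ⇒ 5x-10y-10=0] ∩ [|A−(12, 5)|²=125]]
2. A_y = 0  [[BA ⟂ BC ⇒ 5x-10y-10=0] ∩ [|A−(12, 5)|²=125]]
   so A = (2, 0)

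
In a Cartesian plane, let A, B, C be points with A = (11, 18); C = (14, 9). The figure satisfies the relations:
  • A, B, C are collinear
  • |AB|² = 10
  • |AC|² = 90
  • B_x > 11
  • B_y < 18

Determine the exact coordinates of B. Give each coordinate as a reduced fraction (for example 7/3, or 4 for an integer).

1. B_x = 12  [[A, B, C are collinear ⇒ -9x-3y+153=0] ∩ [|B−(11, 18)|²=10]]
2. B_y = 15  [[A, B, C are collinear ⇒ -9x-3y+153=0] ∩ [|B−(11, 18)|²=10]]
   so B = (12, 15)

B = (12, 15)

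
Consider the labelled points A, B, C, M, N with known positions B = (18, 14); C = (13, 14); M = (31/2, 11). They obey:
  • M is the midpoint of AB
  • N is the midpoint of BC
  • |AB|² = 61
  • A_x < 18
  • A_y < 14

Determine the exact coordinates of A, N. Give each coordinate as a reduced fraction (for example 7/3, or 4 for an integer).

1. A_x = 13  [A = 2·M−B = 2·(31/2, 11)−(18, 14)]
2. A_y = 8  [A = 2·M−B = 2·(31/2, 11)−(18, 14)]
   so A = (13, 8)
3. N_x = 31/2  [2·N = B+C = (18, 14)+(13, 14)]
4. N_y = 14  [2·N = B+C = (18, 14)+(13, 14)]
   so N = (31/2, 14)

A = (13, 8)
N = (31/2, 14)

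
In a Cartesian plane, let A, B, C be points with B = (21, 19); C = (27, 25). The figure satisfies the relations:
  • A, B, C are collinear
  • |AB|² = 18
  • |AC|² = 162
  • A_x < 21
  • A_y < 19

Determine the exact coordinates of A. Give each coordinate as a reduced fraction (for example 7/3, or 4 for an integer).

A = (18, 16)

1. A_x = 18  [[A, B, C are collinear ⇒ -6x+6y+12=0] ∩ [|A−(21, 19)|²=18]]
2. A_y = 16  [[A, B, C are collinear ⇒ -6x+6y+12=0] ∩ [|A−(21, 19)|²=18]]
   so A = (18, 16)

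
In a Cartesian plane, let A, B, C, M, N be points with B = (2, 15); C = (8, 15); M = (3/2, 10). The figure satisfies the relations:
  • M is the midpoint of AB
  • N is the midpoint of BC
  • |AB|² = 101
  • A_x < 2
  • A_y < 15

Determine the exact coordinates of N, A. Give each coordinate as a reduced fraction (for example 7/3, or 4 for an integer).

1. A_x = 1  [A = 2·M−B = 2·(3/2, 10)−(2, 15)]
2. A_y = 5  [A = 2·M−B = 2·(3/2, 10)−(2, 15)]
   so A = (1, 5)
3. N_x = 5  [2·N = B+C = (2, 15)+(8, 15)]
4. N_y = 15  [2·N = B+C = (2, 15)+(8, 15)]
   so N = (5, 15)

N = (5, 15)
A = (1, 5)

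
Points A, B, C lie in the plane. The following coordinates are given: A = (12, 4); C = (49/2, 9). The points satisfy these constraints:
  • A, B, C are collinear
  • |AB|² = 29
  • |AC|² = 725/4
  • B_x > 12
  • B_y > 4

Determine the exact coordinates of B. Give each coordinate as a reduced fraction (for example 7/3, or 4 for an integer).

1. B_x = 17  [[A, B, C are collinear ⇒ 5x-25/2y-10=0] ∩ [|B−(12, 4)|²=29]]
2. B_y = 6  [[A, B, C are collinear ⇒ 5x-25/2y-10=0] ∩ [|B−(12, 4)|²=29]]
   so B = (17, 6)

B = (17, 6)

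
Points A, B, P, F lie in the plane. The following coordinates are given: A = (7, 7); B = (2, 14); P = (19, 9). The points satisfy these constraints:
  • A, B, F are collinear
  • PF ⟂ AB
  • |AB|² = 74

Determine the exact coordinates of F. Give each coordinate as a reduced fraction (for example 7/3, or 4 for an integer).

F = (374/37, 98/37)

1. F_x = 374/37  [[A, B, F are collinear ⇒ -7x-5y+84=0] ∩ [PF ⟂ AB ⇒ -5x+7y+32=0]]
2. F_y = 98/37  [[A, B, F are collinear ⇒ -7x-5y+84=0] ∩ [PF ⟂ AB ⇒ -5x+7y+32=0]]
   so F = (374/37, 98/37)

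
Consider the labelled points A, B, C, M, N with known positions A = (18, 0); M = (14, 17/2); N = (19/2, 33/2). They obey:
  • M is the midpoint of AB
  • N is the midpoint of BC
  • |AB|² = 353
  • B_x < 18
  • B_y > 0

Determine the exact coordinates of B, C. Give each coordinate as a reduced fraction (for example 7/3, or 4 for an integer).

B = (10, 17)
C = (9, 16)

1. B_x = 10  [B = 2·M−A = 2·(14, 17/2)−(18, 0)]
2. B_y = 17  [B = 2·M−A = 2·(14, 17/2)−(18, 0)]
   so B = (10, 17)
3. C_x = 9  [C = 2·N−B = 2·(19/2, 33/2)−(10, 17)]
4. C_y = 16  [C = 2·N−B = 2·(19/2, 33/2)−(10, 17)]
   so C = (9, 16)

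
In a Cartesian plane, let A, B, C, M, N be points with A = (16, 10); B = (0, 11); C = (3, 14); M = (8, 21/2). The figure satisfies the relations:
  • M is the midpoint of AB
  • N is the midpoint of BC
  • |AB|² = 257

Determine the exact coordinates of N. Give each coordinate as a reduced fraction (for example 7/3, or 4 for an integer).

1. N_x = 3/2  [2·N = B+C = (0, 11)+(3, 14)]
2. N_y = 25/2  [2·N = B+C = (0, 11)+(3, 14)]
   so N = (3/2, 25/2)

N = (3/2, 25/2)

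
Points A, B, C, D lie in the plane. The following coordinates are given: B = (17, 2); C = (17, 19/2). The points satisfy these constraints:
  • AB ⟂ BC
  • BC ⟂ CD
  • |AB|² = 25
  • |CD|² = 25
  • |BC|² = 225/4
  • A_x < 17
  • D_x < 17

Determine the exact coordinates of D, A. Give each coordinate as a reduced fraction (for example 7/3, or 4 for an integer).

D = (12, 19/2)
A = (12, 2)

1. D_x = 12  [[BC ⟂ CD ⇒ 15/2y-285/4=0] ∩ [|D−(17, 19/2)|²=25]]
2. D_y = 19/2  [[BC ⟂ CD ⇒ 15/2y-285/4=0] ∩ [|D−(17, 19/2)|²=25]]
   so D = (12, 19/2)
3. A_x = 12  [[AB ⟂ BC ⇒ -15/2y+15=0] ∩ [|A−(17, 2)|²=25]]
4. A_y = 2  [[AB ⟂ BC ⇒ -15/2y+15=0] ∩ [|A−(17, 2)|²=25]]
   so A = (12, 2)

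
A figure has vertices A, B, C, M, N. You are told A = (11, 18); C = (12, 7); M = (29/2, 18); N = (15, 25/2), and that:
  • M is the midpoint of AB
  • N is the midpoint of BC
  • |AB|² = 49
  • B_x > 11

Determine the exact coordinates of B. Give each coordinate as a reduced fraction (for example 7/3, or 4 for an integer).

1. B_x = 18  [B = 2·M−A = 2·(29/2, 18)−(11, 18)]
2. B_y = 18  [B = 2·M−A = 2·(29/2, 18)−(11, 18)]
   so B = (18, 18)

B = (18, 18)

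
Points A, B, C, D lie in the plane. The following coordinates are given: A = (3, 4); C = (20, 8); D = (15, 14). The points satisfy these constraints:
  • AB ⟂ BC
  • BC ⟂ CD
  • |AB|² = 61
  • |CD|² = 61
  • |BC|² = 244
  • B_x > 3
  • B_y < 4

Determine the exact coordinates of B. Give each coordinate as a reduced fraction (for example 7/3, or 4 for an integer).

B = (8, -2)

1. B_x = 8  [[BC ⟂ CD ⇒ 5x-6y-52=0] ∩ [|B−(3, 4)|²=61]]
2. B_y = -2  [[BC ⟂ CD ⇒ 5x-6y-52=0] ∩ [|B−(3, 4)|²=61]]
   so B = (8, -2)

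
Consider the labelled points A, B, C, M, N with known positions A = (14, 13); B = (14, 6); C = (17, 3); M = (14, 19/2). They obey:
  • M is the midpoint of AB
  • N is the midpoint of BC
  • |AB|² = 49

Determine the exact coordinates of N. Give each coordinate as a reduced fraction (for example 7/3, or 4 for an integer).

1. N_x = 31/2  [2·N = B+C = (14, 6)+(17, 3)]
2. N_y = 9/2  [2·N = B+C = (14, 6)+(17, 3)]
   so N = (31/2, 9/2)

N = (31/2, 9/2)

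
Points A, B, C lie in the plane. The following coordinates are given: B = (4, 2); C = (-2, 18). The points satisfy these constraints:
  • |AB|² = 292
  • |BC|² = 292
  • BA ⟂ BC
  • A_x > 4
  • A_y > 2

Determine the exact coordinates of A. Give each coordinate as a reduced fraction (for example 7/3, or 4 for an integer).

1. A_x = 20  [[BA ⟂ BC ⇒ -6x+16y-8=0] ∩ [|A−(4, 2)|²=292]]
2. A_y = 8  [[BA ⟂ BC ⇒ -6x+16y-8=0] ∩ [|A−(4, 2)|²=292]]
   so A = (20, 8)

A = (20, 8)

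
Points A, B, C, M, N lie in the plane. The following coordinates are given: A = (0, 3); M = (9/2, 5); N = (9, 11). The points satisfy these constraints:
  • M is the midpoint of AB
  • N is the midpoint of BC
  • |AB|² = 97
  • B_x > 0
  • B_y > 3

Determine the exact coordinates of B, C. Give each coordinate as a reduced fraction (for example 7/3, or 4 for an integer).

1. B_x = 9  [B = 2·M−A = 2·(9/2, 5)−(0, 3)]
2. B_y = 7  [B = 2·M−A = 2·(9/2, 5)−(0, 3)]
   so B = (9, 7)
3. C_x = 9  [C = 2·N−B = 2·(9, 11)−(9, 7)]
4. C_y = 15  [C = 2·N−B = 2·(9, 11)−(9, 7)]
   so C = (9, 15)

B = (9, 7)
C = (9, 15)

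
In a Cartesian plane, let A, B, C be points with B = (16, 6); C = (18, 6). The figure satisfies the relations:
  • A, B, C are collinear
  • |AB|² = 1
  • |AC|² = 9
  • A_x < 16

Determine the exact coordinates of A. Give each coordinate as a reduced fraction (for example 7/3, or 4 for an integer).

1. A_x = 15  [[A, B, C are collinear ⇒ 2y-12=0] ∩ [|A−(16, 6)|²=1]]
2. A_y = 6  [[A, B, C are collinear ⇒ 2y-12=0] ∩ [|A−(16, 6)|²=1]]
   so A = (15, 6)

A = (15, 6)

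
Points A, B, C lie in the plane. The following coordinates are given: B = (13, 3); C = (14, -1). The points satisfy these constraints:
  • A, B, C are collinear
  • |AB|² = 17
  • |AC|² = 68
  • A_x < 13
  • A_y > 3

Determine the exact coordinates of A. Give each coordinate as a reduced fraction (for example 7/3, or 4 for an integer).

A = (12, 7)

1. A_x = 12  [[A, B, C are collinear ⇒ 4x+1y-55=0] ∩ [|A−(13, 3)|²=17]]
2. A_y = 7  [[A, B, C are collinear ⇒ 4x+1y-55=0] ∩ [|A−(13, 3)|²=17]]
   so A = (12, 7)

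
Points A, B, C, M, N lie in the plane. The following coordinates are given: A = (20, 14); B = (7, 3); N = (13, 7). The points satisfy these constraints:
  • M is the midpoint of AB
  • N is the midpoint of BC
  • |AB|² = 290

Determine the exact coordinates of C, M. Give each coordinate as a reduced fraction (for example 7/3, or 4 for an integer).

1. M_x = 27/2  [2·M = A+B = (20, 14)+(7, 3)]
2. M_y = 17/2  [2·M = A+B = (20, 14)+(7, 3)]
   so M = (27/2, 17/2)
3. C_x = 19  [C = 2·N−B = 2·(13, 7)−(7, 3)]
4. C_y = 11  [C = 2·N−B = 2·(13, 7)−(7, 3)]
   so C = (19, 11)

C = (19, 11)
M = (27/2, 17/2)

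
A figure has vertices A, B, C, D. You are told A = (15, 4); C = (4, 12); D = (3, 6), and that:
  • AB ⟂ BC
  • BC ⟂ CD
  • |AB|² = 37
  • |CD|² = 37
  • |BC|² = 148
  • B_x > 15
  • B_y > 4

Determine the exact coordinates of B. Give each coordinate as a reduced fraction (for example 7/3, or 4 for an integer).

B = (16, 10)

1. B_x = 16  [[BC ⟂ CD ⇒ 1x+6y-76=0] ∩ [|B−(15, 4)|²=37]]
2. B_y = 10  [[BC ⟂ CD ⇒ 1x+6y-76=0] ∩ [|B−(15, 4)|²=37]]
   so B = (16, 10)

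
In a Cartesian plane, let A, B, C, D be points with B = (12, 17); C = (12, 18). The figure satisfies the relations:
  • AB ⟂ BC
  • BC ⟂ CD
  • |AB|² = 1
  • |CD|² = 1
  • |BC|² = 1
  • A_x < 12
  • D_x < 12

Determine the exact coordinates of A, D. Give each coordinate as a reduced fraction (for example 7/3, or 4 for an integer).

1. A_x = 11  [[AB ⟂ BC ⇒ -1y+17=0] ∩ [|A−(12, 17)|²=1]]
2. A_y = 17  [[AB ⟂ BC ⇒ -1y+17=0] ∩ [|A−(12, 17)|²=1]]
   so A = (11, 17)
3. D_x = 11  [[BC ⟂ CD ⇒ 1y-18=0] ∩ [|D−(12, 18)|²=1]]
4. D_y = 18  [[BC ⟂ CD ⇒ 1y-18=0] ∩ [|D−(12, 18)|²=1]]
   so D = (11, 18)

A = (11, 17)
D = (11, 18)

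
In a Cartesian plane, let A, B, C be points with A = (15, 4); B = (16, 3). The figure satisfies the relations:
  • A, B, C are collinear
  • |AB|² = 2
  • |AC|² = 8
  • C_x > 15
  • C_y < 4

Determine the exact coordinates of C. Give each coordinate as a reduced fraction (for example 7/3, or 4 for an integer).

1. C_x = 17  [[A, B, C are collinear ⇒ 1x+1y-19=0] ∩ [|C−(15, 4)|²=8]]
2. C_y = 2  [[A, B, C are collinear ⇒ 1x+1y-19=0] ∩ [|C−(15, 4)|²=8]]
   so C = (17, 2)

C = (17, 2)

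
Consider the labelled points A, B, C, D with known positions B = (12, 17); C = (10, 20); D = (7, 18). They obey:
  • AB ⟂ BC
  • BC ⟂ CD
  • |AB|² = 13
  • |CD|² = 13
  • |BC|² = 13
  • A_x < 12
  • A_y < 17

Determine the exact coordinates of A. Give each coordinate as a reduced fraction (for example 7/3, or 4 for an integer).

A = (9, 15)

1. A_x = 9  [[AB ⟂ BC ⇒ 2x-3y+27=0] ∩ [|A−(12, 17)|²=13]]
2. A_y = 15  [[AB ⟂ BC ⇒ 2x-3y+27=0] ∩ [|A−(12, 17)|²=13]]
   so A = (9, 15)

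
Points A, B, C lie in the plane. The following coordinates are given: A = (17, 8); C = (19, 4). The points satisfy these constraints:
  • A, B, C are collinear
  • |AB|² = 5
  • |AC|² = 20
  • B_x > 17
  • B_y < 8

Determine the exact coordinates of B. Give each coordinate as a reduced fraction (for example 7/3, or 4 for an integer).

B = (18, 6)

1. B_x = 18  [[A, B, C are collinear ⇒ -4x-2y+84=0] ∩ [|B−(17, 8)|²=5]]
2. B_y = 6  [[A, B, C are collinear ⇒ -4x-2y+84=0] ∩ [|B−(17, 8)|²=5]]
   so B = (18, 6)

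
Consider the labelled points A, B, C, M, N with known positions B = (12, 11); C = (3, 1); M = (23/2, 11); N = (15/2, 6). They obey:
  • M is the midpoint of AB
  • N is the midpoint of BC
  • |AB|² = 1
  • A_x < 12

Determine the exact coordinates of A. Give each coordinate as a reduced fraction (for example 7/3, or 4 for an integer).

A = (11, 11)

1. A_x = 11  [A = 2·M−B = 2·(23/2, 11)−(12, 11)]
2. A_y = 11  [A = 2·M−B = 2·(23/2, 11)−(12, 11)]
   so A = (11, 11)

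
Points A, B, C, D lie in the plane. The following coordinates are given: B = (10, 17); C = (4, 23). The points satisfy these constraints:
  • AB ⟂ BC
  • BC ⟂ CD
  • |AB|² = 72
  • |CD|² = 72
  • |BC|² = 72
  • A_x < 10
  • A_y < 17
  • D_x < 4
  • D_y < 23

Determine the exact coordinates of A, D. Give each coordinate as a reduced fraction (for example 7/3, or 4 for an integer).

1. A_x = 4  [[AB ⟂ BC ⇒ 6x-6y+42=0] ∩ [|A−(10, 17)|²=72]]
2. A_y = 11  [[AB ⟂ BC ⇒ 6x-6y+42=0] ∩ [|A−(10, 17)|²=72]]
   so A = (4, 11)
3. D_x = -2  [[BC ⟂ CD ⇒ -6x+6y-114=0] ∩ [|D−(4, 23)|²=72]]
4. D_y = 17  [[BC ⟂ CD ⇒ -6x+6y-114=0] ∩ [|D−(4, 23)|²=72]]
   so D = (-2, 17)

A = (4, 11)
D = (-2, 17)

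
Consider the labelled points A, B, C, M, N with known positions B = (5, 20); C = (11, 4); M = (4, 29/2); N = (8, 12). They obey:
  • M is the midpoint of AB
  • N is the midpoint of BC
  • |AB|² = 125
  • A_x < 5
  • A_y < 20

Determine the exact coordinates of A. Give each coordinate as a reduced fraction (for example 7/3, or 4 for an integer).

1. A_x = 3  [A = 2·M−B = 2·(4, 29/2)−(5, 20)]
2. A_y = 9  [A = 2·M−B = 2·(4, 29/2)−(5, 20)]
   so A = (3, 9)

A = (3, 9)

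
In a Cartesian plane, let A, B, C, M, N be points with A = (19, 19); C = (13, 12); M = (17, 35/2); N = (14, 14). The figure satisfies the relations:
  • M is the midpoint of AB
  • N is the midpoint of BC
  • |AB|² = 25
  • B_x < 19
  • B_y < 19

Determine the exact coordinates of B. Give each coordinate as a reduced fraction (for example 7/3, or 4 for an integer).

B = (15, 16)

1. B_x = 15  [B = 2·M−A = 2·(17, 35/2)−(19, 19)]
2. B_y = 16  [B = 2·M−A = 2·(17, 35/2)−(19, 19)]
   so B = (15, 16)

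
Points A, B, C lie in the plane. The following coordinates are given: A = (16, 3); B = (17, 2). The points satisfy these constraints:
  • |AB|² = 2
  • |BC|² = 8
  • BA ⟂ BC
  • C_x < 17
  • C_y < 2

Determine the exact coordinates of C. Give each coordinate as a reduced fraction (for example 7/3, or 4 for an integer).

1. C_x = 15  [[BA ⟂ BC ⇒ -1x+1y+15=0] ∩ [|C−(17, 2)|²=8]]
2. C_y = 0  [[BA ⟂ BC ⇒ -1x+1y+15=0] ∩ [|C−(17, 2)|²=8]]
   so C = (15, 0)

C = (15, 0)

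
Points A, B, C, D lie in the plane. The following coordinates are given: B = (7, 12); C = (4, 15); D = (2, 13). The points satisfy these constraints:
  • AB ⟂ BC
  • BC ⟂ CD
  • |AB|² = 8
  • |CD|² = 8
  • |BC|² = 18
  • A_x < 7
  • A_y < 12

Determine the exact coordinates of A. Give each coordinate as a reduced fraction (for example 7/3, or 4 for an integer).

A = (5, 10)

1. A_x = 5  [[AB ⟂ BC ⇒ 3x-3y+15=0] ∩ [|A−(7, 12)|²=8]]
2. A_y = 10  [[AB ⟂ BC ⇒ 3x-3y+15=0] ∩ [|A−(7, 12)|²=8]]
   so A = (5, 10)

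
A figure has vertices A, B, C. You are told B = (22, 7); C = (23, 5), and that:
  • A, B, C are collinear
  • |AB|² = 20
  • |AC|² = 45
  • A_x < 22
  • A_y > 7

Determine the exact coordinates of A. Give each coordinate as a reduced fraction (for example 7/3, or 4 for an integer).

A = (20, 11)

1. A_x = 20  [[A, B, C are collinear ⇒ 2x+1y-51=0] ∩ [|A−(22, 7)|²=20]]
2. A_y = 11  [[A, B, C are collinear ⇒ 2x+1y-51=0] ∩ [|A−(22, 7)|²=20]]
   so A = (20, 11)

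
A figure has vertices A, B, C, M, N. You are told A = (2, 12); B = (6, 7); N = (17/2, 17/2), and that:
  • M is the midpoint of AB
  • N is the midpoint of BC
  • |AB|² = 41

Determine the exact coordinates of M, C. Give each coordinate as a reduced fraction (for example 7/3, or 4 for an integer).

1. M_x = 4  [2·M = A+B = (2, 12)+(6, 7)]
2. M_y = 19/2  [2·M = A+B = (2, 12)+(6, 7)]
   so M = (4, 19/2)
3. C_x = 11  [C = 2·N−B = 2·(17/2, 17/2)−(6, 7)]
4. C_y = 10  [C = 2·N−B = 2·(17/2, 17/2)−(6, 7)]
   so C = (11, 10)

M = (4, 19/2)
C = (11, 10)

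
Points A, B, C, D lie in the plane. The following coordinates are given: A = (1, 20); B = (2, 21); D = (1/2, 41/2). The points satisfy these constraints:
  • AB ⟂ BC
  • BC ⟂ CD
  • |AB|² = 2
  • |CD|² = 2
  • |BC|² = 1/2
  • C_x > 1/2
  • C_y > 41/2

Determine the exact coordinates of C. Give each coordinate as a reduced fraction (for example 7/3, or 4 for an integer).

C = (3/2, 43/2)

1. C_x = 3/2  [[AB ⟂ BC ⇒ 1x+1y-23=0] ∩ [|C−(1/2, 41/2)|²=2]]
2. C_y = 43/2  [[AB ⟂ BC ⇒ 1x+1y-23=0] ∩ [|C−(1/2, 41/2)|²=2]]
   so C = (3/2, 43/2)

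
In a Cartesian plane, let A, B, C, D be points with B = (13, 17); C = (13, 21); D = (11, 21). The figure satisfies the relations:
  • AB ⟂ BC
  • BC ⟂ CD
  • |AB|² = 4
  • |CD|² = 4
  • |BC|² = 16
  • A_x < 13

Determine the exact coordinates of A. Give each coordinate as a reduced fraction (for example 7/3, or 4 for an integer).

A = (11, 17)

1. A_x = 11  [[AB ⟂ BC ⇒ -4y+68=0] ∩ [|A−(13, 17)|²=4]]
2. A_y = 17  [[AB ⟂ BC ⇒ -4y+68=0] ∩ [|A−(13, 17)|²=4]]
   so A = (11, 17)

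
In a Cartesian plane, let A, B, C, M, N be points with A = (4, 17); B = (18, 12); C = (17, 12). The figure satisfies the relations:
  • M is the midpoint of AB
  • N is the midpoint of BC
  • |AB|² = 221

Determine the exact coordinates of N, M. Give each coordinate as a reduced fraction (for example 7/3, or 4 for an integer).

1. M_x = 11  [2·M = A+B = (4, 17)+(18, 12)]
2. M_y = 29/2  [2·M = A+B = (4, 17)+(18, 12)]
   so M = (11, 29/2)
3. N_x = 35/2  [2·N = B+C = (18, 12)+(17, 12)]
4. N_y = 12  [2·N = B+C = (18, 12)+(17, 12)]
   so N = (35/2, 12)

N = (35/2, 12)
M = (11, 29/2)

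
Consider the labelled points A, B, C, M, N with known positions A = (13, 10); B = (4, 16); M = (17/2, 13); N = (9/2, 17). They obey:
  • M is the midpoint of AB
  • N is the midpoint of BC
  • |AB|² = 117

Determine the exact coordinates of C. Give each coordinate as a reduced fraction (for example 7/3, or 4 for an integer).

C = (5, 18)

1. C_x = 5  [C = 2·N−B = 2·(9/2, 17)−(4, 16)]
2. C_y = 18  [C = 2·N−B = 2·(9/2, 17)−(4, 16)]
   so C = (5, 18)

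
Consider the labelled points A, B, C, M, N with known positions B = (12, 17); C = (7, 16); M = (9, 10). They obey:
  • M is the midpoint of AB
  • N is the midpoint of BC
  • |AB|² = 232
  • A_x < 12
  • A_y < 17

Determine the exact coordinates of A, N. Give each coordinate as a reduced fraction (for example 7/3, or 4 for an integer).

1. A_x = 6  [A = 2·M−B = 2·(9, 10)−(12, 17)]
2. A_y = 3  [A = 2·M−B = 2·(9, 10)−(12, 17)]
   so A = (6, 3)
3. N_x = 19/2  [2·N = B+C = (12, 17)+(7, 16)]
4. N_y = 33/2  [2·N = B+C = (12, 17)+(7, 16)]
   so N = (19/2, 33/2)

A = (6, 3)
N = (19/2, 33/2)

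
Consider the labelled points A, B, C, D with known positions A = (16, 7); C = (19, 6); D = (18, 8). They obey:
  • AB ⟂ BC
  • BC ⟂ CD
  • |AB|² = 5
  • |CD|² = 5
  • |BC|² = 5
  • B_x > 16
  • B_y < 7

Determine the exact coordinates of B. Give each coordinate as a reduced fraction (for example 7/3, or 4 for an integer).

1. B_x = 17  [[BC ⟂ CD ⇒ 1x-2y-7=0] ∩ [|B−(16, 7)|²=5]]
2. B_y = 5  [[BC ⟂ CD ⇒ 1x-2y-7=0] ∩ [|B−(16, 7)|²=5]]
   so B = (17, 5)

B = (17, 5)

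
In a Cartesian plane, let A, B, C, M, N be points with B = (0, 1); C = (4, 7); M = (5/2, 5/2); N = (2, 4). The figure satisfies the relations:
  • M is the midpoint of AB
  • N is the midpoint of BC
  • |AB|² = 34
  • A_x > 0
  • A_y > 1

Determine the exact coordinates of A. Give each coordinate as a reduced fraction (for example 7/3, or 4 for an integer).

1. A_x = 5  [A = 2·M−B = 2·(5/2, 5/2)−(0, 1)]
2. A_y = 4  [A = 2·M−B = 2·(5/2, 5/2)−(0, 1)]
   so A = (5, 4)

A = (5, 4)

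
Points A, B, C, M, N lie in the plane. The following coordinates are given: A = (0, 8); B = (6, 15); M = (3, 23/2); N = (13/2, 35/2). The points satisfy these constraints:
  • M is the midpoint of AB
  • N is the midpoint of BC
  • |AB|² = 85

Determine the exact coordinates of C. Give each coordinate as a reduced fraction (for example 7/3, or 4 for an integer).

1. C_x = 7  [C = 2·N−B = 2·(13/2, 35/2)−(6, 15)]
2. C_y = 20  [C = 2·N−B = 2·(13/2, 35/2)−(6, 15)]
   so C = (7, 20)

C = (7, 20)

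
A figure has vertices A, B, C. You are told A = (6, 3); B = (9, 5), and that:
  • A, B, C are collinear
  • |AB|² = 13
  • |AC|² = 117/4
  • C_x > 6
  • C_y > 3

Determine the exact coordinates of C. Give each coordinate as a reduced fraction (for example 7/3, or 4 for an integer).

1. C_x = 21/2  [[A, B, C are collinear ⇒ -2x+3y+3=0] ∩ [|C−(6, 3)|²=117/4]]
2. C_y = 6  [[A, B, C are collinear ⇒ -2x+3y+3=0] ∩ [|C−(6, 3)|²=117/4]]
   so C = (21/2, 6)

C = (21/2, 6)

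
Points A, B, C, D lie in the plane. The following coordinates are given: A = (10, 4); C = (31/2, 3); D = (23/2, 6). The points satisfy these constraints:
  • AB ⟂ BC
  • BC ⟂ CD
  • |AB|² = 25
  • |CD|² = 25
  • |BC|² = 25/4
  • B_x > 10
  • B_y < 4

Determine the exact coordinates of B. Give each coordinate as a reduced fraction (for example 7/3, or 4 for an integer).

B = (14, 1)

1. B_x = 14  [[BC ⟂ CD ⇒ 4x-3y-53=0] ∩ [|B−(10, 4)|²=25]]
2. B_y = 1  [[BC ⟂ CD ⇒ 4x-3y-53=0] ∩ [|B−(10, 4)|²=25]]
   so B = (14, 1)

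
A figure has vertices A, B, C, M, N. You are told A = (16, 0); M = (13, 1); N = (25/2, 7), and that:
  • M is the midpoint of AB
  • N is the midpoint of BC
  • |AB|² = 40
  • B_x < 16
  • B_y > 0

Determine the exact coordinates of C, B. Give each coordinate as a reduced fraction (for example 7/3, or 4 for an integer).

C = (15, 12)
B = (10, 2)

1. B_x = 10  [B = 2·M−A = 2·(13, 1)−(16, 0)]
2. B_y = 2  [B = 2·M−A = 2·(13, 1)−(16, 0)]
   so B = (10, 2)
3. C_x = 15  [C = 2·N−B = 2·(25/2, 7)−(10, 2)]
4. C_y = 12  [C = 2·N−B = 2·(25/2, 7)−(10, 2)]
   so C = (15, 12)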